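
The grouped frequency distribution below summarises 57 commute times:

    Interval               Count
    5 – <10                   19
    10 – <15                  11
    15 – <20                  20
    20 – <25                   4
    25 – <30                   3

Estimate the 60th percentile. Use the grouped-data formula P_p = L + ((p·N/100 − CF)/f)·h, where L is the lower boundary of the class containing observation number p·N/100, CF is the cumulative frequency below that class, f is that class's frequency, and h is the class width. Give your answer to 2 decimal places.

16.05

N = 57; target position k = 60/100 · 57 = 34.2.
Cumulative frequencies: 19, 30, 50, 54, 57.
Observation 34.2 falls in the class 15 – <20.
L = 15, CF = 30, f = 20, h = 5.
P60 = 15 + ((34.2 − 30)/20)·5 = 15 + 1.05 = 16.05.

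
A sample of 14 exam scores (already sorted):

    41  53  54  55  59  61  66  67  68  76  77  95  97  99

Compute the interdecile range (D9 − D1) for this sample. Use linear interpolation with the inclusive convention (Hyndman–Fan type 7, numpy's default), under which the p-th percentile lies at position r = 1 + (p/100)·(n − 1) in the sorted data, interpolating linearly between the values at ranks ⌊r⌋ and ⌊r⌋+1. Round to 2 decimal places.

n = 14.
P10: r = 2.3; ranks 2–3 are 53, 54; interpolating gives 53.3.
P90: r = 12.7; ranks 12–13 are 95, 97; interpolating gives 96.4.
Difference: 96.4 − 53.3 = 43.1.

43.10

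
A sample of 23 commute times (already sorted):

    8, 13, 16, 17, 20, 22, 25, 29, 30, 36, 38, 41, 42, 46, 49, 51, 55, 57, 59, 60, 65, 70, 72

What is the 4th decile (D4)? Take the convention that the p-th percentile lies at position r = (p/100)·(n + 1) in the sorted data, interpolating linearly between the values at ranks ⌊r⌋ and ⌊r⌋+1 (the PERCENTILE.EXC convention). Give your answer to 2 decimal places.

n = 23.
r = (40/100)·(23 + 1) = 9.6.
Rank 9 is 30 and rank 10 is 36.
Interpolate: 30 + 0.6·(36 − 30) = 30 + 0.6·6 = 33.6.

33.60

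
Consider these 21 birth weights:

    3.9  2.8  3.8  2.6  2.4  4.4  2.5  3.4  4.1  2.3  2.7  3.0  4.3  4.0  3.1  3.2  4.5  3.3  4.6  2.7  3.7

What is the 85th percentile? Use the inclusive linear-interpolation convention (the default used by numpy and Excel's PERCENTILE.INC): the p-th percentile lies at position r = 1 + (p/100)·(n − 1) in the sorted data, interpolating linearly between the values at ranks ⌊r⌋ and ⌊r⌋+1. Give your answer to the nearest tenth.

4.3

Sorted: 2.3, 2.4, 2.5, 2.6, 2.7, 2.7, 2.8, 3.0, 3.1, 3.2, 3.3, 3.4, 3.7, 3.8, 3.9, 4.0, 4.1, 4.3, 4.4, 4.5, 4.6.
n = 21.
r = 1 + (85/100)·(21 − 1) = 1 + 17 = 18.
r is an integer, so P85 is the value at rank 18: 4.3.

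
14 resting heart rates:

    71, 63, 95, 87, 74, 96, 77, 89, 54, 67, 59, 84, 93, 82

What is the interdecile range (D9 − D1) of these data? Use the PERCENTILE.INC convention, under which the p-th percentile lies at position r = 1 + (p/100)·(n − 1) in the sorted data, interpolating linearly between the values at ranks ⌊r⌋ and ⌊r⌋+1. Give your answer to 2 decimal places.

34.20

Sorted: 54, 59, 63, 67, 71, 74, 77, 82, 84, 87, 89, 93, 95, 96.
n = 14.
P10: r = 2.3; ranks 2–3 are 59, 63; interpolating gives 60.2.
P90: r = 12.7; ranks 12–13 are 93, 95; interpolating gives 94.4.
Difference: 94.4 − 60.2 = 34.2.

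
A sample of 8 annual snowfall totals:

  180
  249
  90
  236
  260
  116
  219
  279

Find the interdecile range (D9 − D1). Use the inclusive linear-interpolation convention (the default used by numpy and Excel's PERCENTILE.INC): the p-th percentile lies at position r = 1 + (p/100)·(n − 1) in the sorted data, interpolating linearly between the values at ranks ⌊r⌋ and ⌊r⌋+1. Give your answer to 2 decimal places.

157.50

Sorted: 90, 116, 180, 219, 236, 249, 260, 279.
n = 8.
P10: r = 1.7; ranks 1–2 are 90, 116; interpolating gives 108.2.
P90: r = 7.3; ranks 7–8 are 260, 279; interpolating gives 265.7.
Difference: 265.7 − 108.2 = 157.5.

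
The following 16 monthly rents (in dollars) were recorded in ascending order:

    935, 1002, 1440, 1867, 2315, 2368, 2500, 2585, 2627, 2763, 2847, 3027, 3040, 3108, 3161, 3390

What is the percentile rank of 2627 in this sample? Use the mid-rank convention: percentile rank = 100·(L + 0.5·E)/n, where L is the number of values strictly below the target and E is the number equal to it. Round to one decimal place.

Count below 2627: L = 8; count equal: E = 1; n = 16.
Percentile rank = 100·(8 + 0.5·1)/16 = 100·8.5/16 = 53.12.

53.1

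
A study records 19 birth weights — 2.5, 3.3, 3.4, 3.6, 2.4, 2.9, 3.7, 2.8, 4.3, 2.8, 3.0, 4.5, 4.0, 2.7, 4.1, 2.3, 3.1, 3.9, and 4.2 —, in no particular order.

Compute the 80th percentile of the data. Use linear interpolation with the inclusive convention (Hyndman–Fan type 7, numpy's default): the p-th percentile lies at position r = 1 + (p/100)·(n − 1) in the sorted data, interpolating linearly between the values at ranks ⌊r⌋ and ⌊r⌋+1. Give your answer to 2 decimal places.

4.04

Sorted: 2.3, 2.4, 2.5, 2.7, 2.8, 2.8, 2.9, 3.0, 3.1, 3.3, 3.4, 3.6, 3.7, 3.9, 4.0, 4.1, 4.2, 4.3, 4.5.
n = 19.
r = 1 + (80/100)·(19 − 1) = 1 + 14.4 = 15.4.
Rank 15 is 4.0 and rank 16 is 4.1.
Interpolate: 4.0 + 0.4·(4.1 − 4.0) = 4.0 + 0.4·0.1 = 4.04.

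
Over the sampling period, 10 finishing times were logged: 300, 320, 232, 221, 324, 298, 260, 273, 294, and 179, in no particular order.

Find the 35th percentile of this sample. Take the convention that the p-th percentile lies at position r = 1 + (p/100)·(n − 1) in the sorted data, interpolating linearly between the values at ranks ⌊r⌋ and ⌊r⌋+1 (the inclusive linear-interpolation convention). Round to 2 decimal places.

Sorted: 179, 221, 232, 260, 273, 294, 298, 300, 320, 324.
n = 10.
r = 1 + (35/100)·(10 − 1) = 1 + 3.15 = 4.15.
Rank 4 is 260 and rank 5 is 273.
Interpolate: 260 + 0.15·(273 − 260) = 260 + 0.15·13 = 261.95.

261.95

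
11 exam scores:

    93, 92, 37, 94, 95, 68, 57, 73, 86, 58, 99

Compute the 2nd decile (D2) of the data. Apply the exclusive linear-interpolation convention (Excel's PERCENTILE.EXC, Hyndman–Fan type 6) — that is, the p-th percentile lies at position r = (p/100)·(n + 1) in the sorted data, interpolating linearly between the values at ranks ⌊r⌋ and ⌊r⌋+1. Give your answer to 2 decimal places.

57.40

Sorted: 37, 57, 58, 68, 73, 86, 92, 93, 94, 95, 99.
n = 11.
r = (20/100)·(11 + 1) = 2.4.
Rank 2 is 57 and rank 3 is 58.
Interpolate: 57 + 0.4·(58 − 57) = 57 + 0.4·1 = 57.4.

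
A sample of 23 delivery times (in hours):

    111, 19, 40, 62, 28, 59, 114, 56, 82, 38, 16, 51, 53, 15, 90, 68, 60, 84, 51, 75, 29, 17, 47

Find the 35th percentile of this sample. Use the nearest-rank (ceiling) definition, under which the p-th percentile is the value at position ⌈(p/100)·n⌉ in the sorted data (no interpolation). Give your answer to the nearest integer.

47

Sorted: 15, 16, 17, 19, 28, 29, 38, 40, 47, 51, 51, 53, 56, 59, 60, 62, 68, 75, 82, 84, 90, 111, 114.
n = 23.
Position = ⌈35/100 · 23⌉ = ⌈8.05⌉ = 9.
The value at rank 9 is 47.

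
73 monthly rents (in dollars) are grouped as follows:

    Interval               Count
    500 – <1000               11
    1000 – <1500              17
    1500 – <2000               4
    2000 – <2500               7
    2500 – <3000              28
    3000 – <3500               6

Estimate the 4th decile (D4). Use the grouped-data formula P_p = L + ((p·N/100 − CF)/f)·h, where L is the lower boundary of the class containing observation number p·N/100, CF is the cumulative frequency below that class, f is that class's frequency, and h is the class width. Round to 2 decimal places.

N = 73; target position k = 40/100 · 73 = 29.2.
Cumulative frequencies: 11, 28, 32, 39, 67, 73.
Observation 29.2 falls in the class 1500 – <2000.
L = 1500, CF = 28, f = 4, h = 500.
P40 = 1500 + ((29.2 − 28)/4)·500 = 1500 + 150 = 1650.

1650.00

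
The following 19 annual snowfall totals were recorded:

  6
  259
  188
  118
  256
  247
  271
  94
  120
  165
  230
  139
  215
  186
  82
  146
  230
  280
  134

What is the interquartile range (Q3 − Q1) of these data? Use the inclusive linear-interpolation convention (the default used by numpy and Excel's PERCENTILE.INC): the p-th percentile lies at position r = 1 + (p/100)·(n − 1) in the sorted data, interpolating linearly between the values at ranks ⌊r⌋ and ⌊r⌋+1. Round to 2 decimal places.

111.50

Sorted: 6, 82, 94, 118, 120, 134, 139, 146, 165, 186, 188, 215, 230, 230, 247, 256, 259, 271, 280.
n = 19.
P25: r = 5.5; ranks 5–6 are 120, 134; interpolating gives 127.
P75: r = 14.5; ranks 14–15 are 230, 247; interpolating gives 238.5.
Difference: 238.5 − 127 = 111.5.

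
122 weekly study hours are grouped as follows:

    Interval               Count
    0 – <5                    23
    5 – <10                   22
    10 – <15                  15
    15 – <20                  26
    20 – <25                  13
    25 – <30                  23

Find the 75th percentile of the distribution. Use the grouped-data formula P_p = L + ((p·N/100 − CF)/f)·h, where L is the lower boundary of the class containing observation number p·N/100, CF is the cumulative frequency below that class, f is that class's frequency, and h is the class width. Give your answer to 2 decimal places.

N = 122; target position k = 75/100 · 122 = 91.5.
Cumulative frequencies: 23, 45, 60, 86, 99, 122.
Observation 91.5 falls in the class 20 – <25.
L = 20, CF = 86, f = 13, h = 5.
P75 = 20 + ((91.5 − 86)/13)·5 = 20 + 2.11538 = 22.1154.

22.12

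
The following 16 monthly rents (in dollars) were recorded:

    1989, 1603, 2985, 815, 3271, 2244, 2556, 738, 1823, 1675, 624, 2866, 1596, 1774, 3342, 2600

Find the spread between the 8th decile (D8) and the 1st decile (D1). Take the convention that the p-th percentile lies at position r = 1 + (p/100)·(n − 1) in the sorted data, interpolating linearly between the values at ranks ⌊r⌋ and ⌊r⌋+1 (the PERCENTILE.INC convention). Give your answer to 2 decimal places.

Sorted: 624, 738, 815, 1596, 1603, 1675, 1774, 1823, 1989, 2244, 2556, 2600, 2866, 2985, 3271, 3342.
n = 16.
P10: r = 2.5; ranks 2–3 are 738, 815; interpolating gives 776.5.
P80: r = 13 (integer) → 2866.
Difference: 2866 − 776.5 = 2089.5.

2089.50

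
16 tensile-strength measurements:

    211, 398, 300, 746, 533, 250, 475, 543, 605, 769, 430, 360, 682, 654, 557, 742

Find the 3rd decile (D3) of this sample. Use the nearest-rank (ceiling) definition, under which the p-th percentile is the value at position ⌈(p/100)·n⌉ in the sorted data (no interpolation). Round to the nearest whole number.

398

Sorted: 211, 250, 300, 360, 398, 430, 475, 533, 543, 557, 605, 654, 682, 742, 746, 769.
n = 16.
Position = ⌈30/100 · 16⌉ = ⌈4.8⌉ = 5.
The value at rank 5 is 398.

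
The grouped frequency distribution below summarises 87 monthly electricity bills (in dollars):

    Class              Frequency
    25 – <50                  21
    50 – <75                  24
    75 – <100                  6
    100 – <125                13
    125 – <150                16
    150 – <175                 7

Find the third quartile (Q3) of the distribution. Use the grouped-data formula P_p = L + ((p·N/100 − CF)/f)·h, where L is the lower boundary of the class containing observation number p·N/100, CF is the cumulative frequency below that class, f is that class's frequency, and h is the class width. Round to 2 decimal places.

126.95

N = 87; target position k = 75/100 · 87 = 65.25.
Cumulative frequencies: 21, 45, 51, 64, 80, 87.
Observation 65.25 falls in the class 125 – <150.
L = 125, CF = 64, f = 16, h = 25.
P75 = 125 + ((65.25 − 64)/16)·25 = 125 + 1.95312 = 126.953.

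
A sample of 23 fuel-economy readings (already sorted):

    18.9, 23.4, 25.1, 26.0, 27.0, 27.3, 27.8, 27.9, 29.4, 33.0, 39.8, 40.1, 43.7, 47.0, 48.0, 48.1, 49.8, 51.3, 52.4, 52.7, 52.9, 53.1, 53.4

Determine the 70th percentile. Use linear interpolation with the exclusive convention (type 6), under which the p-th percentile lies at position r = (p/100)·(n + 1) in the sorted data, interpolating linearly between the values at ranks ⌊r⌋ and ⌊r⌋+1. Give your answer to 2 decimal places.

n = 23.
r = (70/100)·(23 + 1) = 16.8.
Rank 16 is 48.1 and rank 17 is 49.8.
Interpolate: 48.1 + 0.8·(49.8 − 48.1) = 48.1 + 0.8·1.7 = 49.46.

49.46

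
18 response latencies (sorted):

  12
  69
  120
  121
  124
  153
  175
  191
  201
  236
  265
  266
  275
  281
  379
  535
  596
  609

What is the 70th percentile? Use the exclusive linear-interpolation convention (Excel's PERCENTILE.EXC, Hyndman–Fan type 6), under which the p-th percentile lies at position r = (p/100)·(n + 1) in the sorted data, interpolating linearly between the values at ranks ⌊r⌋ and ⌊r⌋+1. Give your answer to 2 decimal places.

276.80

n = 18.
r = (70/100)·(18 + 1) = 13.3.
Rank 13 is 275 and rank 14 is 281.
Interpolate: 275 + 0.3·(281 − 275) = 275 + 0.3·6 = 276.8.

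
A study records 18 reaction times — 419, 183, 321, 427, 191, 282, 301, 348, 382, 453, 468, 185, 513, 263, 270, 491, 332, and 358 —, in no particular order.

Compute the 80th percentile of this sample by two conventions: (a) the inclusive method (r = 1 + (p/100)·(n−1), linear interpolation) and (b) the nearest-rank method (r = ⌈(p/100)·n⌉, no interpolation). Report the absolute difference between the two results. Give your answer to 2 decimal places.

Sorted: 183, 185, 191, 263, 270, 282, 301, 321, 332, 348, 358, 382, 419, 427, 453, 468, 491, 513.
n = 18.
(a) r = 14.6; between ranks 14 (427) and 15 (453): 442.6.
(b) the nearest-rank method: rank 15 → 453.
|442.6 − 453| = 10.4.

10.40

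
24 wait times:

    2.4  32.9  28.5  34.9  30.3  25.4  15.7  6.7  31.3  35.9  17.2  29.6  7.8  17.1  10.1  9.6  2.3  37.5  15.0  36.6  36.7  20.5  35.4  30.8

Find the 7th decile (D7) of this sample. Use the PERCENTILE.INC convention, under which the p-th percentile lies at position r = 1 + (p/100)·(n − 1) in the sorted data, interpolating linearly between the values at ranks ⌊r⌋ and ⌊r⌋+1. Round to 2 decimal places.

Sorted: 2.3, 2.4, 6.7, 7.8, 9.6, 10.1, 15.0, 15.7, 17.1, 17.2, 20.5, 25.4, 28.5, 29.6, 30.3, 30.8, 31.3, 32.9, 34.9, 35.4, 35.9, 36.6, 36.7, 37.5.
n = 24.
r = 1 + (70/100)·(24 − 1) = 1 + 16.1 = 17.1.
Rank 17 is 31.3 and rank 18 is 32.9.
Interpolate: 31.3 + 0.1·(32.9 − 31.3) = 31.3 + 0.1·1.6 = 31.46.

31.46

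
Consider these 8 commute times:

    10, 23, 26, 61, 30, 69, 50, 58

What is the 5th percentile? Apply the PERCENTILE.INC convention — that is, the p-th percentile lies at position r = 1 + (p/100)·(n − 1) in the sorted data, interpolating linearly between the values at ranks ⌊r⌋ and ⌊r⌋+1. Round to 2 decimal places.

14.55

Sorted: 10, 23, 26, 30, 50, 58, 61, 69.
n = 8.
r = 1 + (5/100)·(8 − 1) = 1 + 0.35 = 1.35.
Rank 1 is 10 and rank 2 is 23.
Interpolate: 10 + 0.35·(23 − 10) = 10 + 0.35·13 = 14.55.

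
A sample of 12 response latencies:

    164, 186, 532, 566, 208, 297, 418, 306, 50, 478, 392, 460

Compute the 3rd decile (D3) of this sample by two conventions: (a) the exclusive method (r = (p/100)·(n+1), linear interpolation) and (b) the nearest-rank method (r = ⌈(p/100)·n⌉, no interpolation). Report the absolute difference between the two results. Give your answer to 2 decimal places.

Sorted: 50, 164, 186, 208, 297, 306, 392, 418, 460, 478, 532, 566.
n = 12.
(a) r = 3.9; between ranks 3 (186) and 4 (208): 205.8.
(b) the nearest-rank method: rank 4 → 208.
|205.8 − 208| = 2.2.

2.20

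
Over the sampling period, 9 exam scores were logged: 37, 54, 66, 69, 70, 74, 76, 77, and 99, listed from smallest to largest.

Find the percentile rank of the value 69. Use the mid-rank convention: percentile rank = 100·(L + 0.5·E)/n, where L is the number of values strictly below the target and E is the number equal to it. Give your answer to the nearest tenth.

Count below 69: L = 3; count equal: E = 1; n = 9.
Percentile rank = 100·(3 + 0.5·1)/9 = 100·3.5/9 = 38.89.

38.9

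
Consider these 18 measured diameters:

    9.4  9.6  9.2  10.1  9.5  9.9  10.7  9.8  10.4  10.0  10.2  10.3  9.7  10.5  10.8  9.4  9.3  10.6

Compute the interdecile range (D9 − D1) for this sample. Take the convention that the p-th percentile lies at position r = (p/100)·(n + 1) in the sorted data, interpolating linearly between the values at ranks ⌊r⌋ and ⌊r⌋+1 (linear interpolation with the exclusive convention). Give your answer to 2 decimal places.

1.42

Sorted: 9.2, 9.3, 9.4, 9.4, 9.5, 9.6, 9.7, 9.8, 9.9, 10.0, 10.1, 10.2, 10.3, 10.4, 10.5, 10.6, 10.7, 10.8.
n = 18.
P10: r = 1.9; ranks 1–2 are 9.2, 9.3; interpolating gives 9.29.
P90: r = 17.1; ranks 17–18 are 10.7, 10.8; interpolating gives 10.71.
Difference: 10.71 − 9.29 = 1.42.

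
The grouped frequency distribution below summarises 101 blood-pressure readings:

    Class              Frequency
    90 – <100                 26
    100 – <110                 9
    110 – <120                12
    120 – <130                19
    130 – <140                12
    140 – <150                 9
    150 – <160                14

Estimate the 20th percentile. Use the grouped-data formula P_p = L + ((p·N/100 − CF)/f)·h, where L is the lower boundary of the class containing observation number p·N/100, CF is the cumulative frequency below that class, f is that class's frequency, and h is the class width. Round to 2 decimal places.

N = 101; target position k = 20/100 · 101 = 20.2.
Cumulative frequencies: 26, 35, 47, 66, 78, 87, 101.
Observation 20.2 falls in the class 90 – <100.
L = 90, CF = 0, f = 26, h = 10.
P20 = 90 + ((20.2 − 0)/26)·10 = 90 + 7.76923 = 97.7692.

97.77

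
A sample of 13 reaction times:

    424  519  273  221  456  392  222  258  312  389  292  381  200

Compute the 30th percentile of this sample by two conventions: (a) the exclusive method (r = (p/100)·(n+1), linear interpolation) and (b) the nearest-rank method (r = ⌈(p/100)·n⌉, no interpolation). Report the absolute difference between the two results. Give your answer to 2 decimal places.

Sorted: 200, 221, 222, 258, 273, 292, 312, 381, 389, 392, 424, 456, 519.
n = 13.
(a) r = 4.2; between ranks 4 (258) and 5 (273): 261.
(b) the nearest-rank method: rank 4 → 258.
|261 − 258| = 3.

3.00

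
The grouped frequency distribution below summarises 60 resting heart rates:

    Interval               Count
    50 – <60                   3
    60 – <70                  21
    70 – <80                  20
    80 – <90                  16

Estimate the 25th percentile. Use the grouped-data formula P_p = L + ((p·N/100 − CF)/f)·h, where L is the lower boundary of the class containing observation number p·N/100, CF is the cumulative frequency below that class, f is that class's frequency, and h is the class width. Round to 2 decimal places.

65.71

N = 60; target position k = 25/100 · 60 = 15.
Cumulative frequencies: 3, 24, 44, 60.
Observation 15 falls in the class 60 – <70.
L = 60, CF = 3, f = 21, h = 10.
P25 = 60 + ((15 − 3)/21)·10 = 60 + 5.71429 = 65.7143.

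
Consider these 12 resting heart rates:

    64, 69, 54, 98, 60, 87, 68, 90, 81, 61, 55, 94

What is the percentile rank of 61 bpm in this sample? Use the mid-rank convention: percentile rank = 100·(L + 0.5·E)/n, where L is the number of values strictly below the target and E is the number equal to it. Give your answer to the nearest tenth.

29.2

Sorted: 54, 55, 60, 61, 64, 68, 69, 81, 87, 90, 94, 98.
Count below 61: L = 3; count equal: E = 1; n = 12.
Percentile rank = 100·(3 + 0.5·1)/12 = 100·3.5/12 = 29.17.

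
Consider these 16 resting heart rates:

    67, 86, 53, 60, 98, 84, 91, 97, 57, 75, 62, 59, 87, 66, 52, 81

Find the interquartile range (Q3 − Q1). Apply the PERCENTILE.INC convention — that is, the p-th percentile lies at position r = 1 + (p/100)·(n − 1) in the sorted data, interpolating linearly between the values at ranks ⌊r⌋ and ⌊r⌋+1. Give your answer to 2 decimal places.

26.50

Sorted: 52, 53, 57, 59, 60, 62, 66, 67, 75, 81, 84, 86, 87, 91, 97, 98.
n = 16.
P25: r = 4.75; ranks 4–5 are 59, 60; interpolating gives 59.75.
P75: r = 12.25; ranks 12–13 are 86, 87; interpolating gives 86.25.
Difference: 86.25 − 59.75 = 26.5.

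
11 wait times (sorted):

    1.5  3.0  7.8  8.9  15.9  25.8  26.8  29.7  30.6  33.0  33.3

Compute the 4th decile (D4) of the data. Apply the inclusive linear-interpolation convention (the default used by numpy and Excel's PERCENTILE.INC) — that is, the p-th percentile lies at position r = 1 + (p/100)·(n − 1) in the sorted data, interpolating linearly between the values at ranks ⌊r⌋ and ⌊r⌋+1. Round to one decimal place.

15.9

n = 11.
r = 1 + (40/100)·(11 − 1) = 1 + 4 = 5.
r is an integer, so P40 is the value at rank 5: 15.9.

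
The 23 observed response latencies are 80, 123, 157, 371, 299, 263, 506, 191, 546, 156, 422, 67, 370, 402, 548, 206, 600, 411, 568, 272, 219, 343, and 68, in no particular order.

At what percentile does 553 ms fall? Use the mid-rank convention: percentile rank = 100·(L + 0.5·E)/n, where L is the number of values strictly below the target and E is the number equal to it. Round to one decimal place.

Sorted: 67, 68, 80, 123, 156, 157, 191, 206, 219, 263, 272, 299, 343, 370, 371, 402, 411, 422, 506, 546, 548, 568, 600.
Count below 553: L = 21; count equal: E = 0; n = 23.
Percentile rank = 100·(21 + 0.5·0)/23 = 100·21/23 = 91.3.

91.3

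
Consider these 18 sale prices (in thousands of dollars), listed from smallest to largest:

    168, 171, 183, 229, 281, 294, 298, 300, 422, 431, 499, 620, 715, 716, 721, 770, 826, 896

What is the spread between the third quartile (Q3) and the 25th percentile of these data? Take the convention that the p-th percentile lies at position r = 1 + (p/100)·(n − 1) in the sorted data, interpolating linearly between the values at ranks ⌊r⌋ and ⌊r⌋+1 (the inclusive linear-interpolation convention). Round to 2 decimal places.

431.50

n = 18.
P25: r = 5.25; ranks 5–6 are 281, 294; interpolating gives 284.25.
P75: r = 13.75; ranks 13–14 are 715, 716; interpolating gives 715.75.
Difference: 715.75 − 284.25 = 431.5.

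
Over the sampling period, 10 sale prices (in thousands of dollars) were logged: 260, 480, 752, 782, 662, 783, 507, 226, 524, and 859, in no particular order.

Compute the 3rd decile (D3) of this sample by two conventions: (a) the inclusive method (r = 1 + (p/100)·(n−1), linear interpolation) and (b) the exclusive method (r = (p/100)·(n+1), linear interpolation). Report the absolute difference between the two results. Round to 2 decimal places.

10.80

Sorted: 226, 260, 480, 507, 524, 662, 752, 782, 783, 859.
n = 10.
(a) r = 3.7; between ranks 3 (480) and 4 (507): 498.9.
(b) r = 3.3; between ranks 3 (480) and 4 (507): 488.1.
|498.9 − 488.1| = 10.8.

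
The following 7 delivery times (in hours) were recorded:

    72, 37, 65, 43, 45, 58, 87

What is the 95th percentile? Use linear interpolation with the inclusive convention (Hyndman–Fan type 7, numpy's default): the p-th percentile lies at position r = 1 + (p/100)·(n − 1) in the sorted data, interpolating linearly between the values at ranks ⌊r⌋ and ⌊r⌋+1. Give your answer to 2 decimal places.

Sorted: 37, 43, 45, 58, 65, 72, 87.
n = 7.
r = 1 + (95/100)·(7 − 1) = 1 + 5.7 = 6.7.
Rank 6 is 72 and rank 7 is 87.
Interpolate: 72 + 0.7·(87 − 72) = 72 + 0.7·15 = 82.5.

82.50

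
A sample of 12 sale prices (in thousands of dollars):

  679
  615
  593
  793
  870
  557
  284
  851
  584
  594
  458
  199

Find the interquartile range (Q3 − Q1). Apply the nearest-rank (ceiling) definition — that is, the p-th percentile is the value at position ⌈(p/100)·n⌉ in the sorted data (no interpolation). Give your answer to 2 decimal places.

221.00

Sorted: 199, 284, 458, 557, 584, 593, 594, 615, 679, 793, 851, 870.
n = 12.
P25: rank ⌈25/100·12⌉ = 3 → 458.
P75: rank ⌈75/100·12⌉ = 9 → 679.
Difference: 679 − 458 = 221.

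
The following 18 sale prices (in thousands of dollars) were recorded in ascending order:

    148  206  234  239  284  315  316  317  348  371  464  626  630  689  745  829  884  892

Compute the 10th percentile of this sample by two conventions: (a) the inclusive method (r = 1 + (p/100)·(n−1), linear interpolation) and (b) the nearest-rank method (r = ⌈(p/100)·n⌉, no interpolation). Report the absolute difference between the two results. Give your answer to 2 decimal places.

19.60

n = 18.
(a) r = 2.7; between ranks 2 (206) and 3 (234): 225.6.
(b) the nearest-rank method: rank 2 → 206.
|225.6 − 206| = 19.6.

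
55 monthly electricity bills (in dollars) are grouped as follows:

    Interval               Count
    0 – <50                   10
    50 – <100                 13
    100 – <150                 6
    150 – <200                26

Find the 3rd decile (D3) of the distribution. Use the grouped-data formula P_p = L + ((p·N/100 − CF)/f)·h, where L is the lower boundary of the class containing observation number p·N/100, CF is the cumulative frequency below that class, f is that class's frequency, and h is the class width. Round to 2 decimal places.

75.00

N = 55; target position k = 30/100 · 55 = 16.5.
Cumulative frequencies: 10, 23, 29, 55.
Observation 16.5 falls in the class 50 – <100.
L = 50, CF = 10, f = 13, h = 50.
P30 = 50 + ((16.5 − 10)/13)·50 = 50 + 25 = 75.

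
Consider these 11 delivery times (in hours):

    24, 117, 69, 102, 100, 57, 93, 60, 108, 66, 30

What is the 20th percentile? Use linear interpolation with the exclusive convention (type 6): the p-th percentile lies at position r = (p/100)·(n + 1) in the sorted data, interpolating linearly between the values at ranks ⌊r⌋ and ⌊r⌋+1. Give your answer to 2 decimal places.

40.80

Sorted: 24, 30, 57, 60, 66, 69, 93, 100, 102, 108, 117.
n = 11.
r = (20/100)·(11 + 1) = 2.4.
Rank 2 is 30 and rank 3 is 57.
Interpolate: 30 + 0.4·(57 − 30) = 30 + 0.4·27 = 40.8.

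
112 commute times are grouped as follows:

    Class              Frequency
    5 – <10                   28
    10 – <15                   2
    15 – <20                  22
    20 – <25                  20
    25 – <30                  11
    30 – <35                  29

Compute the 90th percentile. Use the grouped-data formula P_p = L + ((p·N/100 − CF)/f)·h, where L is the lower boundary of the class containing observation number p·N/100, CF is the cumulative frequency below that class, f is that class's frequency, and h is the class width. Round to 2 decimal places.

33.07

N = 112; target position k = 90/100 · 112 = 100.8.
Cumulative frequencies: 28, 30, 52, 72, 83, 112.
Observation 100.8 falls in the class 30 – <35.
L = 30, CF = 83, f = 29, h = 5.
P90 = 30 + ((100.8 − 83)/29)·5 = 30 + 3.06897 = 33.069.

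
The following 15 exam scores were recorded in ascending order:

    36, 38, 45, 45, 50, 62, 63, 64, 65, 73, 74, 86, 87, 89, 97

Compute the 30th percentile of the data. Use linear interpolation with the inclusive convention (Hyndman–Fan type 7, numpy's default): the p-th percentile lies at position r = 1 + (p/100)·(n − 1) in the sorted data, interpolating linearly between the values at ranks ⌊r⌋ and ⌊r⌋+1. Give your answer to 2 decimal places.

52.40

n = 15.
r = 1 + (30/100)·(15 − 1) = 1 + 4.2 = 5.2.
Rank 5 is 50 and rank 6 is 62.
Interpolate: 50 + 0.2·(62 − 50) = 50 + 0.2·12 = 52.4.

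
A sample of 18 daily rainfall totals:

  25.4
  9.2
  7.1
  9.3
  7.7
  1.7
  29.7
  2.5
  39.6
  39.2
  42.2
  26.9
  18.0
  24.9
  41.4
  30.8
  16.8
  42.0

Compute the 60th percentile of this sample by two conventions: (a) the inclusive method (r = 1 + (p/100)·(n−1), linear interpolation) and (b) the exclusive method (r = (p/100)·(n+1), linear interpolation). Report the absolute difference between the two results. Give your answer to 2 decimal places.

0.56

Sorted: 1.7, 2.5, 7.1, 7.7, 9.2, 9.3, 16.8, 18.0, 24.9, 25.4, 26.9, 29.7, 30.8, 39.2, 39.6, 41.4, 42.0, 42.2.
n = 18.
(a) r = 11.2; between ranks 11 (26.9) and 12 (29.7): 27.46.
(b) r = 11.4; between ranks 11 (26.9) and 12 (29.7): 28.02.
|27.46 − 28.02| = 0.56.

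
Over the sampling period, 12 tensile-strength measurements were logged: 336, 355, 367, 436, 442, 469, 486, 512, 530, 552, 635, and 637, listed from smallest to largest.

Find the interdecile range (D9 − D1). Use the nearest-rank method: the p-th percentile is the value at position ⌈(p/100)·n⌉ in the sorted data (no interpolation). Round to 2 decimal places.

280.00

n = 12.
P10: rank ⌈10/100·12⌉ = 2 → 355.
P90: rank ⌈90/100·12⌉ = 11 → 635.
Difference: 635 − 355 = 280.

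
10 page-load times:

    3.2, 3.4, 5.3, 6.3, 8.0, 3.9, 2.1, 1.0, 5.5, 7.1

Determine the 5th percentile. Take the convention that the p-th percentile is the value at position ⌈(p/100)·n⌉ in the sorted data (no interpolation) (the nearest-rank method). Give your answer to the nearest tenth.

Sorted: 1.0, 2.1, 3.2, 3.4, 3.9, 5.3, 5.5, 6.3, 7.1, 8.0.
n = 10.
Position = ⌈5/100 · 10⌉ = ⌈0.5⌉ = 1.
The value at rank 1 is 1.0.

1.0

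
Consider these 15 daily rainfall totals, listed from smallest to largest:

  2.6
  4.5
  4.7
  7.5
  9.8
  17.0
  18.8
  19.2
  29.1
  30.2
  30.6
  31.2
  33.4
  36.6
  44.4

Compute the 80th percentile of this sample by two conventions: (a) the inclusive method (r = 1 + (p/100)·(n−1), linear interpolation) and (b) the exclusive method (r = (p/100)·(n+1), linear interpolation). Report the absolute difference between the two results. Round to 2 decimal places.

1.32

n = 15.
(a) r = 12.2; between ranks 12 (31.2) and 13 (33.4): 31.64.
(b) r = 12.8; between ranks 12 (31.2) and 13 (33.4): 32.96.
|31.64 − 32.96| = 1.32.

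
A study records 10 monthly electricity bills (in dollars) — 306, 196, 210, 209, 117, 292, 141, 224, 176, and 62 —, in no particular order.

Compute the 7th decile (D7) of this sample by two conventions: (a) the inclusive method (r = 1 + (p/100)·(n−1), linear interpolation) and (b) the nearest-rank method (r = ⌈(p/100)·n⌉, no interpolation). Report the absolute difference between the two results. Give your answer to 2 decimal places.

4.20

Sorted: 62, 117, 141, 176, 196, 209, 210, 224, 292, 306.
n = 10.
(a) r = 7.3; between ranks 7 (210) and 8 (224): 214.2.
(b) the nearest-rank method: rank 7 → 210.
|214.2 − 210| = 4.2.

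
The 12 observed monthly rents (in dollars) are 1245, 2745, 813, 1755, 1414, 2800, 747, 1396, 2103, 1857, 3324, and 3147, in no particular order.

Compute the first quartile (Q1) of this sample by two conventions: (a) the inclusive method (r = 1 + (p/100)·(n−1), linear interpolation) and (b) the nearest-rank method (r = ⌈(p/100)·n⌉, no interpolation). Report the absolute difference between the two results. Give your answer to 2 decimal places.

113.25

Sorted: 747, 813, 1245, 1396, 1414, 1755, 1857, 2103, 2745, 2800, 3147, 3324.
n = 12.
(a) r = 3.75; between ranks 3 (1245) and 4 (1396): 1358.25.
(b) the nearest-rank method: rank 3 → 1245.
|1358.25 − 1245| = 113.25.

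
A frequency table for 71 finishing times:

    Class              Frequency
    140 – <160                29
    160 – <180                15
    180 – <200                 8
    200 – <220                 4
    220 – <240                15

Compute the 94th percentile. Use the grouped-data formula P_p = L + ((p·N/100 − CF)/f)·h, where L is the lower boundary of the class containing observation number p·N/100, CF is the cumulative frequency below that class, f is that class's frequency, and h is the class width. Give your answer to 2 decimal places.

N = 71; target position k = 94/100 · 71 = 66.74.
Cumulative frequencies: 29, 44, 52, 56, 71.
Observation 66.74 falls in the class 220 – <240.
L = 220, CF = 56, f = 15, h = 20.
P94 = 220 + ((66.74 − 56)/15)·20 = 220 + 14.32 = 234.32.

234.32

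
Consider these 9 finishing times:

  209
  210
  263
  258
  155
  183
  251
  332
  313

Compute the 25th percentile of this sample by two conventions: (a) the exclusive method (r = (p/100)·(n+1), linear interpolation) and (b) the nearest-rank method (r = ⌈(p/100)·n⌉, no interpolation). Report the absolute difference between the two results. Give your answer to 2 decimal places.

Sorted: 155, 183, 209, 210, 251, 258, 263, 313, 332.
n = 9.
(a) r = 2.5; between ranks 2 (183) and 3 (209): 196.
(b) the nearest-rank method: rank 3 → 209.
|196 − 209| = 13.

13.00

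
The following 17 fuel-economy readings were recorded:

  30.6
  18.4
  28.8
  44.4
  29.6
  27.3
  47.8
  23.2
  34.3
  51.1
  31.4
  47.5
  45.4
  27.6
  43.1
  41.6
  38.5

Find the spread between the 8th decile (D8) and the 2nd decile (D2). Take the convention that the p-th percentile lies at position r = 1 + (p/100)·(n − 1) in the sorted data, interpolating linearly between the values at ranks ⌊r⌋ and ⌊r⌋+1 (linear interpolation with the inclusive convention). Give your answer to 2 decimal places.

17.36

Sorted: 18.4, 23.2, 27.3, 27.6, 28.8, 29.6, 30.6, 31.4, 34.3, 38.5, 41.6, 43.1, 44.4, 45.4, 47.5, 47.8, 51.1.
n = 17.
P20: r = 4.2; ranks 4–5 are 27.6, 28.8; interpolating gives 27.84.
P80: r = 13.8; ranks 13–14 are 44.4, 45.4; interpolating gives 45.2.
Difference: 45.2 − 27.84 = 17.36.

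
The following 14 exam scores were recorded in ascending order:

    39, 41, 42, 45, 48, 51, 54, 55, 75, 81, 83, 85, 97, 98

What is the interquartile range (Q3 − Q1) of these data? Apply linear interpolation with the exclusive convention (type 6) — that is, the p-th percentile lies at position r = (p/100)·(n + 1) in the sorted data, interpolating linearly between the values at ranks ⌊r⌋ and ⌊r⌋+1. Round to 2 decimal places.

39.25

n = 14.
P25: r = 3.75; ranks 3–4 are 42, 45; interpolating gives 44.25.
P75: r = 11.25; ranks 11–12 are 83, 85; interpolating gives 83.5.
Difference: 83.5 − 44.25 = 39.25.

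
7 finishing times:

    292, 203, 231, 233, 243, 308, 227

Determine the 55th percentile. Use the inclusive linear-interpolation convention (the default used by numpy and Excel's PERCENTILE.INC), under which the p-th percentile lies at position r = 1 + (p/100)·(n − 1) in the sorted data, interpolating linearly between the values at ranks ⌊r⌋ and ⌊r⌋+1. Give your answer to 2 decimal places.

236.00

Sorted: 203, 227, 231, 233, 243, 292, 308.
n = 7.
r = 1 + (55/100)·(7 − 1) = 1 + 3.3 = 4.3.
Rank 4 is 233 and rank 5 is 243.
Interpolate: 233 + 0.3·(243 − 233) = 233 + 0.3·10 = 236.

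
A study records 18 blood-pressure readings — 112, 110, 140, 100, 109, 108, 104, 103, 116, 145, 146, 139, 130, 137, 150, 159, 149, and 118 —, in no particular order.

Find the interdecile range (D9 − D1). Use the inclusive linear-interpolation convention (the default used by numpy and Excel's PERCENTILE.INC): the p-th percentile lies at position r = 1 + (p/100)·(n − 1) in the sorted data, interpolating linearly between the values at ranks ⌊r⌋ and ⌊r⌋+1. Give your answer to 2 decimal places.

Sorted: 100, 103, 104, 108, 109, 110, 112, 116, 118, 130, 137, 139, 140, 145, 146, 149, 150, 159.
n = 18.
P10: r = 2.7; ranks 2–3 are 103, 104; interpolating gives 103.7.
P90: r = 16.3; ranks 16–17 are 149, 150; interpolating gives 149.3.
Difference: 149.3 − 103.7 = 45.6.

45.60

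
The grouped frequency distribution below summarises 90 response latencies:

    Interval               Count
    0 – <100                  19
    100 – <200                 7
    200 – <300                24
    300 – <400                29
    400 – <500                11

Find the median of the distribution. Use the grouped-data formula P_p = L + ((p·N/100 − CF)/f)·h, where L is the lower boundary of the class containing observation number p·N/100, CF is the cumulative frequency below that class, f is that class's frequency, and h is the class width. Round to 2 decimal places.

279.17

N = 90; target position k = 50/100 · 90 = 45.
Cumulative frequencies: 19, 26, 50, 79, 90.
Observation 45 falls in the class 200 – <300.
L = 200, CF = 26, f = 24, h = 100.
P50 = 200 + ((45 − 26)/24)·100 = 200 + 79.1667 = 279.167.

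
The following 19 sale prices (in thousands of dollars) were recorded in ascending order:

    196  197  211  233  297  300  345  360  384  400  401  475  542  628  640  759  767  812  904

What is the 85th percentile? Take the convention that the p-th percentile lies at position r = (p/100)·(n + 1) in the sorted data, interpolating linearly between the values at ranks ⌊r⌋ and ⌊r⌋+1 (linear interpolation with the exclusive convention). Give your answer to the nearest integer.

n = 19.
r = (85/100)·(19 + 1) = 17.
r is an integer, so P85 is the value at rank 17: 767.

767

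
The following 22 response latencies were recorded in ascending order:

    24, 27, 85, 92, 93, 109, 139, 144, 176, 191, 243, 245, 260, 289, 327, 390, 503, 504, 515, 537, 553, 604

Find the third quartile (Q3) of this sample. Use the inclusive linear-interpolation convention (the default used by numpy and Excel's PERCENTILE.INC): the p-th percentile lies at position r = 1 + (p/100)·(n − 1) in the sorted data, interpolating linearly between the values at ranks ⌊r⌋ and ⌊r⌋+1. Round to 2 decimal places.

474.75

n = 22.
r = 1 + (75/100)·(22 − 1) = 1 + 15.75 = 16.75.
Rank 16 is 390 and rank 17 is 503.
Interpolate: 390 + 0.75·(503 − 390) = 390 + 0.75·113 = 474.75.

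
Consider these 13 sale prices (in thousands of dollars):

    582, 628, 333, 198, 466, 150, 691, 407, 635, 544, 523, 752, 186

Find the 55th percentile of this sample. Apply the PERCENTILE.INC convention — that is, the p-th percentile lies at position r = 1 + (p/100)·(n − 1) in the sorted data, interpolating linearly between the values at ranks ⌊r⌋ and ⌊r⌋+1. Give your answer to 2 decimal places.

Sorted: 150, 186, 198, 333, 407, 466, 523, 544, 582, 628, 635, 691, 752.
n = 13.
r = 1 + (55/100)·(13 − 1) = 1 + 6.6 = 7.6.
Rank 7 is 523 and rank 8 is 544.
Interpolate: 523 + 0.6·(544 − 523) = 523 + 0.6·21 = 535.6.

535.60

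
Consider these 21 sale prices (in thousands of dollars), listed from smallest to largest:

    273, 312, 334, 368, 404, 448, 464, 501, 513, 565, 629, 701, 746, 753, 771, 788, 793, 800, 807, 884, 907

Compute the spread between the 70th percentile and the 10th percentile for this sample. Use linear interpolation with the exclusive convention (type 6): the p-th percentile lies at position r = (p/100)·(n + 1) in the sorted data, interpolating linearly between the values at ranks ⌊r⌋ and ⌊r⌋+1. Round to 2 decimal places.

n = 21.
P10: r = 2.2; ranks 2–3 are 312, 334; interpolating gives 316.4.
P70: r = 15.4; ranks 15–16 are 771, 788; interpolating gives 777.8.
Difference: 777.8 − 316.4 = 461.4.

461.40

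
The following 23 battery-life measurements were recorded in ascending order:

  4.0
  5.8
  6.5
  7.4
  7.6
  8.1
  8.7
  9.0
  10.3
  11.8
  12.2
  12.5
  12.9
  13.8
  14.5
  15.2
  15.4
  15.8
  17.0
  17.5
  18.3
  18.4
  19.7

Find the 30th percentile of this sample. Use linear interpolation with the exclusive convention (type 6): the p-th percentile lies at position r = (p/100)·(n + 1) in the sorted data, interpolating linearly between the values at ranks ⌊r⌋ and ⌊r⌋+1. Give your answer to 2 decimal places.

n = 23.
r = (30/100)·(23 + 1) = 7.2.
Rank 7 is 8.7 and rank 8 is 9.0.
Interpolate: 8.7 + 0.2·(9.0 − 8.7) = 8.7 + 0.2·0.3 = 8.76.

8.76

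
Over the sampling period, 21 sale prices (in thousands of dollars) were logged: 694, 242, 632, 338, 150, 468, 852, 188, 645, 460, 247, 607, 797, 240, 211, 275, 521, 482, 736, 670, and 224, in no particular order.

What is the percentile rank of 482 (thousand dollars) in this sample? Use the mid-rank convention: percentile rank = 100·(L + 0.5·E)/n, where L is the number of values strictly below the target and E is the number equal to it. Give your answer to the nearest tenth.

54.8

Sorted: 150, 188, 211, 224, 240, 242, 247, 275, 338, 460, 468, 482, 521, 607, 632, 645, 670, 694, 736, 797, 852.
Count below 482: L = 11; count equal: E = 1; n = 21.
Percentile rank = 100·(11 + 0.5·1)/21 = 100·11.5/21 = 54.76.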